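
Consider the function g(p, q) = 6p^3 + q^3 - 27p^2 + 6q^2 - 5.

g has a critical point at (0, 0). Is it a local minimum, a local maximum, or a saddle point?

The mixed partial ∂²g/∂p∂q is 0, so the Hessian at any point is diag(g_pp, g_qq) = diag(18(2p - 3), 6(q + 2)).
At (0, 0): H = diag(-54, 12).
The eigenvalues have opposite signs, so H is indefinite: a saddle point.

saddle point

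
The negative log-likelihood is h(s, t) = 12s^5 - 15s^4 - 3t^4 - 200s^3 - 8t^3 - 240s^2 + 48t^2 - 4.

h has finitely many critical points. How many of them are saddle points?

6

h separates as a function of s plus a function of t, so ∇h=0 decouples.
∂h/∂s = 60s(s - 4)(s + 1)(s + 2) = 0 at s ∈ {-2, -1, 0, 4}; ∂h/∂t = -12t(t - 2)(t + 4) = 0 at t ∈ {-4, 0, 2}.
The Hessian is diagonal: diag(h_ss, h_tt). Second derivatives: h_ss(-2)=-720, h_ss(-1)=300, h_ss(0)=-480, h_ss(4)=7200; h_tt(-4)=-288, h_tt(0)=96, h_tt(2)=-144.
Saddle points occur where the two diagonal entries have opposite signs: (-2, 0), (-1, -4), (-1, 2), (0, 0), (4, -4), (4, 2). Count: 6.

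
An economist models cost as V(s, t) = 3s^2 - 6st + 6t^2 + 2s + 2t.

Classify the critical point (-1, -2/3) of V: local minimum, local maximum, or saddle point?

local minimum

The Hessian of V is constant: H = [[6, -6], [-6, 12]].
det(H) = 6·12 − (-6)² = 36.
det(H) > 0 and tr(H) = 18 > 0, so H is positive definite and the point is a local minimum.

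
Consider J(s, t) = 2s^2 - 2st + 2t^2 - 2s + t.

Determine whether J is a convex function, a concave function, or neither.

convex

J is quadratic, so its Hessian is the constant matrix H = [[4, -2], [-2, 4]].
det(H) = 12, tr(H) = 8.
det(H) > 0 and tr(H) > 0, so H is positive definite everywhere: convex.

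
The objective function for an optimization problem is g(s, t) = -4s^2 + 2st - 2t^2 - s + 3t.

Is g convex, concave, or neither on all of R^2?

concave

g is quadratic, so its Hessian is the constant matrix H = [[-8, 2], [2, -4]].
det(H) = 28, tr(H) = -12.
det(H) > 0 and tr(H) < 0, so H is negative definite everywhere: concave.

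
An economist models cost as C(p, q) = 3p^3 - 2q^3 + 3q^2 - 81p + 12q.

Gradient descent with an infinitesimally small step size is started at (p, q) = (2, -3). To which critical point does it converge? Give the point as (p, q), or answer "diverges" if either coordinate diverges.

(3, -1)

C is separable, so gradient descent decouples: p follows -∂C/∂p, q follows -∂C/∂q.
∂C/∂p = 9(p - 3)(p + 3); at p=2 this is -45, so p increases.
∂C/∂q = -6(q - 2)(q + 1); at q=-3 this is -60, so q increases.
p converges to its nearest critical value 3 (a local min of the p-part); q converges to -1. The iterate converges to (3, -1).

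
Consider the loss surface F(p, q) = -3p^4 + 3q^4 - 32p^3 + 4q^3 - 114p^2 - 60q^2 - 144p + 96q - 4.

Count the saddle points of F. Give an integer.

F separates as a function of p plus a function of q, so ∇F=0 decouples.
∂F/∂p = -12(p + 1)(p + 3)(p + 4) = 0 at p ∈ {-4, -3, -1}; ∂F/∂q = 12(q - 2)(q - 1)(q + 4) = 0 at q ∈ {-4, 1, 2}.
The Hessian is diagonal: diag(F_pp, F_qq). Second derivatives: F_pp(-4)=-36, F_pp(-3)=24, F_pp(-1)=-72; F_qq(-4)=360, F_qq(1)=-60, F_qq(2)=72.
Saddle points occur where the two diagonal entries have opposite signs: (-4, -4), (-4, 2), (-3, 1), (-1, -4), (-1, 2). Count: 5.

5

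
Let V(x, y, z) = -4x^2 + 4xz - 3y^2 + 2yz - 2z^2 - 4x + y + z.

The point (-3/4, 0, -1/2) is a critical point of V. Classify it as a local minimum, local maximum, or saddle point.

local maximum

The Hessian is constant: H = [[-8, 0, 4], [0, -6, 2], [4, 2, -4]].
Leading principal minors: Δ₁ = -8, Δ₂ = 48, Δ₃ = -64.
The minors alternate sign starting negative (−, +, −), so H is negative definite: a local maximum.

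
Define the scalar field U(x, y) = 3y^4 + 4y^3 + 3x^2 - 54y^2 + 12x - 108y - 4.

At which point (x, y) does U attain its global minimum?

(-2, 3)

U(x,y) separates as P(x) + Q(y) − 4, so its minimum is min P + min Q − 4.
P'(x) = 6x + 12 vanishes at x ∈ {-2}; Q'(y) = 12(y - 3)(y + 1)(y + 3) vanishes at y ∈ {-3, -1, 3}.
Local minima of P (where P''>0): P(-2)=-12. Local minima of Q: Q(-3)=-27, Q(3)=-459.
So the global minimum of U is P(-2) + Q(3) − 4 = -12 − 459 − 4 = -475, attained at (-2, 3).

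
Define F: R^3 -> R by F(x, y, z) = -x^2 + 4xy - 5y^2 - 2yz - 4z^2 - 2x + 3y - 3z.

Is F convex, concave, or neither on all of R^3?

concave

F is quadratic, so its Hessian is the constant matrix H = [[-2, 4, 0], [4, -10, -2], [0, -2, -8]].
Leading principal minors: -2, 4, -24.
Signs alternate −, +, − ⇒ H ≺ 0 ⇒ concave.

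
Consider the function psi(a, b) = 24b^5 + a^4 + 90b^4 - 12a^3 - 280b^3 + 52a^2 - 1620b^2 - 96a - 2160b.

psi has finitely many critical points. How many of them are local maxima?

2

psi separates as a function of a plus a function of b, so ∇psi=0 decouples.
∂psi/∂a = 4(a - 4)(a - 3)(a - 2) = 0 at a ∈ {2, 3, 4}; ∂psi/∂b = 120(b - 3)(b + 1)(b + 2)(b + 3) = 0 at b ∈ {-3, -2, -1, 3}.
The Hessian is diagonal: diag(psi_aa, psi_bb). Second derivatives: psi_aa(2)=8, psi_aa(3)=-4, psi_aa(4)=8; psi_bb(-3)=-1440, psi_bb(-2)=600, psi_bb(-1)=-960, psi_bb(3)=14400.
Local maxima occur where both diagonal entries negative: (3, -3), (3, -1). Count: 2.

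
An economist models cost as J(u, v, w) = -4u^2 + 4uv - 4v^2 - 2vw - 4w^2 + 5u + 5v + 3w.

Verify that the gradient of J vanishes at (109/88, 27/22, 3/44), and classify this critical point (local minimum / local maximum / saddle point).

local maximum

∇J = (-8u + 4v + 5, 4u - 8v - 2w + 5, -2v - 8w + 3); substituting (109/88, 27/22, 3/44) gives ∇J = (0, 0, 0), so (109/88, 27/22, 3/44) is indeed a critical point.
The Hessian is constant: H = [[-8, 4, 0], [4, -8, -2], [0, -2, -8]].
Leading principal minors: Δ₁ = -8, Δ₂ = 48, Δ₃ = -352.
The minors alternate sign starting negative (−, +, −), so H is negative definite: a local maximum.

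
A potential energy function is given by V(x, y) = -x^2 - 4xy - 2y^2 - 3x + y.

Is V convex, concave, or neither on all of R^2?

neither

V is quadratic, so its Hessian is the constant matrix H = [[-2, -4], [-4, -4]].
det(H) = -8, tr(H) = -6.
det(H) < 0, so H is indefinite: neither convex nor concave.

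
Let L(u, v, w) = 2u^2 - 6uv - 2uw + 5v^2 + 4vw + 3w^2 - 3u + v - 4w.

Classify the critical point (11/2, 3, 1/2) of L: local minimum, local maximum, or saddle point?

local minimum

The Hessian is constant: H = [[4, -6, -2], [-6, 10, 4], [-2, 4, 6]].
Leading principal minors: Δ₁ = 4, Δ₂ = 4, Δ₃ = 16.
All leading minors are positive, so H is positive definite: a local minimum.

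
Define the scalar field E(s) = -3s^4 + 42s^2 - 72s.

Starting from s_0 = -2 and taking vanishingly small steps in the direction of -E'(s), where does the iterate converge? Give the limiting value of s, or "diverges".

1

E'(s) = -12(s - 2)(s - 1)(s + 3), so E'(-2) = -144.
Gradient descent moves in the -E' direction, i.e. s is increasing.
The nearest critical point in that direction is s = 1, where E'' = 48 > 0 (a local minimum). The iterate converges there.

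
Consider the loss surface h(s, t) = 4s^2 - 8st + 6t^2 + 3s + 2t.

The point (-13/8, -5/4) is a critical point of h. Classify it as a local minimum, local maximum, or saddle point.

local minimum

The Hessian of h is constant: H = [[8, -8], [-8, 12]].
det(H) = 8·12 − (-8)² = 32.
det(H) > 0 and tr(H) = 20 > 0, so H is positive definite and the point is a local minimum.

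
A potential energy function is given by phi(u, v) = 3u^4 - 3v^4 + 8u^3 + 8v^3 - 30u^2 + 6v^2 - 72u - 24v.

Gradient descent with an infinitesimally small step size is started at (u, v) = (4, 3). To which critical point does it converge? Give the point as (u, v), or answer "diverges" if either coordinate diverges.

phi is separable, so gradient descent decouples: u follows -∂phi/∂u, v follows -∂phi/∂v.
∂phi/∂u = 12(u - 2)(u + 1)(u + 3); at u=4 this is 840, so u decreases.
∂phi/∂v = -12(v - 2)(v - 1)(v + 1); at v=3 this is -96, so v increases.
The v-coordinate has no critical point in that direction and runs off to infinity.

diverges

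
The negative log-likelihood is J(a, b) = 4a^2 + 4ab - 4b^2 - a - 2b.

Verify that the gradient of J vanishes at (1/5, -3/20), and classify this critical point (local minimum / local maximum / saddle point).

saddle point

∇J = (8a + 4b - 1, 4a - 8b - 2); substituting (1/5, -3/20) gives ∇J = (0, 0), so (1/5, -3/20) is indeed a critical point.
The Hessian of J is constant: H = [[8, 4], [4, -8]].
det(H) = 8·(-8) − 4² = -80.
Since det(H) < 0, H is indefinite and the critical point is a saddle point.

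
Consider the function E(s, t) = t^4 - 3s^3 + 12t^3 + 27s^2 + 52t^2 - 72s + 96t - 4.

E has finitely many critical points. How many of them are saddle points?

E separates as a function of s plus a function of t, so ∇E=0 decouples.
∂E/∂s = -9(s - 4)(s - 2) = 0 at s ∈ {2, 4}; ∂E/∂t = 4(t + 2)(t + 3)(t + 4) = 0 at t ∈ {-4, -3, -2}.
The Hessian is diagonal: diag(E_ss, E_tt). Second derivatives: E_ss(2)=18, E_ss(4)=-18; E_tt(-4)=8, E_tt(-3)=-4, E_tt(-2)=8.
Saddle points occur where the two diagonal entries have opposite signs: (2, -3), (4, -4), (4, -2). Count: 3.

3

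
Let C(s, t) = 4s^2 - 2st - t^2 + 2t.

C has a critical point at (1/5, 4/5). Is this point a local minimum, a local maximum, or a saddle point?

saddle point

The Hessian of C is constant: H = [[8, -2], [-2, -2]].
det(H) = 8·(-2) − (-2)² = -20.
Since det(H) < 0, H is indefinite and the critical point is a saddle point.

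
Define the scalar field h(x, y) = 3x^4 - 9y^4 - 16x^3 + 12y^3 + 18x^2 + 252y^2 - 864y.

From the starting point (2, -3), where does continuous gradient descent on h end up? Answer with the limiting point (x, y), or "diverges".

(3, 2)

h is separable, so gradient descent decouples: x follows -∂h/∂x, y follows -∂h/∂y.
∂h/∂x = 12x(x - 3)(x - 1); at x=2 this is -24, so x increases.
∂h/∂y = -36(y - 3)(y - 2)(y + 4); at y=-3 this is -1080, so y increases.
x converges to its nearest critical value 3 (a local min of the x-part); y converges to 2. The iterate converges to (3, 2).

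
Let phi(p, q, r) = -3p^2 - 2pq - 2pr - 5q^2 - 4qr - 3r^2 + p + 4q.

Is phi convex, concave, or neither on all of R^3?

phi is quadratic, so its Hessian is the constant matrix H = [[-6, -2, -2], [-2, -10, -4], [-2, -4, -6]].
Leading principal minors: -6, 56, -232.
Signs alternate −, +, − ⇒ H ≺ 0 ⇒ concave.

concave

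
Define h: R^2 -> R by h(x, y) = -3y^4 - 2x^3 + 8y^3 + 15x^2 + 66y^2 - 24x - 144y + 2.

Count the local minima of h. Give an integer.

h separates as a function of x plus a function of y, so ∇h=0 decouples.
∂h/∂x = -6(x - 4)(x - 1) = 0 at x ∈ {1, 4}; ∂h/∂y = -12(y - 4)(y - 1)(y + 3) = 0 at y ∈ {-3, 1, 4}.
The Hessian is diagonal: diag(h_xx, h_yy). Second derivatives: h_xx(1)=18, h_xx(4)=-18; h_yy(-3)=-336, h_yy(1)=144, h_yy(4)=-252.
Local minima occur where both diagonal entries positive: (1, 1). Count: 1.

1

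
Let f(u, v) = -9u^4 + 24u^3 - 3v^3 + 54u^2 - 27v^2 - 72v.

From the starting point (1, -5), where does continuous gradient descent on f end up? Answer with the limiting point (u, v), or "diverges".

(0, -4)

f is separable, so gradient descent decouples: u follows -∂f/∂u, v follows -∂f/∂v.
∂f/∂u = -36u(u - 3)(u + 1); at u=1 this is 144, so u decreases.
∂f/∂v = -9(v + 2)(v + 4); at v=-5 this is -27, so v increases.
u converges to its nearest critical value 0 (a local min of the u-part); v converges to -4. The iterate converges to (0, -4).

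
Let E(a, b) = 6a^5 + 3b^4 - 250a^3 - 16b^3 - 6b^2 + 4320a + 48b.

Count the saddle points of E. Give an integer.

6

E separates as a function of a plus a function of b, so ∇E=0 decouples.
∂E/∂a = 30(a - 4)(a - 3)(a + 3)(a + 4) = 0 at a ∈ {-4, -3, 3, 4}; ∂E/∂b = 12(b - 4)(b - 1)(b + 1) = 0 at b ∈ {-1, 1, 4}.
The Hessian is diagonal: diag(E_aa, E_bb). Second derivatives: E_aa(-4)=-1680, E_aa(-3)=1260, E_aa(3)=-1260, E_aa(4)=1680; E_bb(-1)=120, E_bb(1)=-72, E_bb(4)=180.
Saddle points occur where the two diagonal entries have opposite signs: (-4, -1), (-4, 4), (-3, 1), (3, -1), (3, 4), (4, 1). Count: 6.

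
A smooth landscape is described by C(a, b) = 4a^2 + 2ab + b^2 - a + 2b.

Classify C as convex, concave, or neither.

C is quadratic, so its Hessian is the constant matrix H = [[8, 2], [2, 2]].
det(H) = 12, tr(H) = 10.
det(H) > 0 and tr(H) > 0, so H is positive definite everywhere: convex.

convex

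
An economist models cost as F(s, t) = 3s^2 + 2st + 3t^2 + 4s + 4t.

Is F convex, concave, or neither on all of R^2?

convex

F is quadratic, so its Hessian is the constant matrix H = [[6, 2], [2, 6]].
det(H) = 32, tr(H) = 12.
det(H) > 0 and tr(H) > 0, so H is positive definite everywhere: convex.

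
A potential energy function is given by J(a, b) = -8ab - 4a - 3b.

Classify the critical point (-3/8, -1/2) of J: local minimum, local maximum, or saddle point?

The Hessian of J is constant: H = [[0, -8], [-8, 0]].
det(H) = 0·0 − (-8)² = -64.
Since det(H) < 0, H is indefinite and the critical point is a saddle point.

saddle point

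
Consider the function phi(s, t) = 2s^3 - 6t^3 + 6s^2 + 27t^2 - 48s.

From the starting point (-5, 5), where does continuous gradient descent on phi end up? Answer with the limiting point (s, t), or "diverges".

diverges

phi is separable, so gradient descent decouples: s follows -∂phi/∂s, t follows -∂phi/∂t.
∂phi/∂s = 6(s - 2)(s + 4); at s=-5 this is 42, so s decreases.
∂phi/∂t = -18t(t - 3); at t=5 this is -180, so t increases.
The s-coordinate has no critical point in that direction and runs off to infinity.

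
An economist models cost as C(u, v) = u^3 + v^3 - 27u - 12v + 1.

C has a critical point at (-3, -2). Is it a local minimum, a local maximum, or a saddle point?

local maximum

The mixed partial ∂²C/∂u∂v is 0, so the Hessian at any point is diag(C_uu, C_vv) = diag(6u, 6v).
At (-3, -2): H = diag(-18, -12).
Both eigenvalues are negative, so H is negative definite: a local maximum.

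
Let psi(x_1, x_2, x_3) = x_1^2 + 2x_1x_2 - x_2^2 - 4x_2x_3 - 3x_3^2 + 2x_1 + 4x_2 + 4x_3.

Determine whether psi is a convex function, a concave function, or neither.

psi is quadratic, so its Hessian is the constant matrix H = [[2, 2, 0], [2, -2, -4], [0, -4, -6]].
Leading principal minors: 2, -8, 16.
Neither pattern holds ⇒ H is indefinite ⇒ neither convex nor concave.

neither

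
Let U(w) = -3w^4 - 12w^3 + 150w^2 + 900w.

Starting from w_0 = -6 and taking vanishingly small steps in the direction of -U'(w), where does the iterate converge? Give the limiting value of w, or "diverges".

U'(w) = -12(w - 5)(w + 3)(w + 5), so U'(-6) = 396.
Gradient descent moves in the -U' direction, i.e. w is decreasing.
There is no critical point below w=-6, and U' keeps the same sign, so the iterate runs off to −∞.

diverges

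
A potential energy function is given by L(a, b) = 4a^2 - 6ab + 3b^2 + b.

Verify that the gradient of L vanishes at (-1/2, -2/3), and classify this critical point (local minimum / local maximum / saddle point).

∇L = (8a - 6b, -6a + 6b + 1); substituting (-1/2, -2/3) gives ∇L = (0, 0), so (-1/2, -2/3) is indeed a critical point.
The Hessian of L is constant: H = [[8, -6], [-6, 6]].
det(H) = 8·6 − (-6)² = 12.
det(H) > 0 and tr(H) = 14 > 0, so H is positive definite and the point is a local minimum.

local minimum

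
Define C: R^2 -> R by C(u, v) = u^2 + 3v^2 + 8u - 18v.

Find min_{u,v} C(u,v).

C(u,v) separates as P(u) + Q(v), so its minimum is min P + min Q.
P'(u) = 2u + 8 vanishes at u ∈ {-4}; Q'(v) = 6v - 18 vanishes at v ∈ {3}.
Local minima of P (where P''>0): P(-4)=-16. Local minima of Q: Q(3)=-27.
So the global minimum of C is P(-4) + Q(3) = -16 − 27 = -43, attained at (-4, 3).

-43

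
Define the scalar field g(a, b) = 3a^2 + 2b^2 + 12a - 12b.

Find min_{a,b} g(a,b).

g(a,b) separates as P(a) + Q(b), so its minimum is min P + min Q.
P'(a) = 6a + 12 vanishes at a ∈ {-2}; Q'(b) = 4b - 12 vanishes at b ∈ {3}.
Local minima of P (where P''>0): P(-2)=-12. Local minima of Q: Q(3)=-18.
So the global minimum of g is P(-2) + Q(3) = -12 − 18 = -30, attained at (-2, 3).

-30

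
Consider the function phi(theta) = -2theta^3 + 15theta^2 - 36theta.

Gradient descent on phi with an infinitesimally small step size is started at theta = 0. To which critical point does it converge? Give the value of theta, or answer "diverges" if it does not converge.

2

phi'(theta) = -6(theta - 3)(theta - 2), so phi'(0) = -36.
Gradient descent moves in the -phi' direction, i.e. theta is increasing.
The nearest critical point in that direction is theta = 2, where phi'' = 6 > 0 (a local minimum). The iterate converges there.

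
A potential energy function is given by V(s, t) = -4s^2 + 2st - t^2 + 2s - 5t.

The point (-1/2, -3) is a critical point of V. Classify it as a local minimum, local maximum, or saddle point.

local maximum

The Hessian of V is constant: H = [[-8, 2], [2, -2]].
det(H) = (-8)·(-2) − 2² = 12.
det(H) > 0 and tr(H) = -10 < 0, so H is negative definite and the point is a local maximum.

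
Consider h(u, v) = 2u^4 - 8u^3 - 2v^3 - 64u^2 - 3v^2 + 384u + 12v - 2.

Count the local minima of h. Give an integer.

h separates as a function of u plus a function of v, so ∇h=0 decouples.
∂h/∂u = 8(u - 4)(u - 3)(u + 4) = 0 at u ∈ {-4, 3, 4}; ∂h/∂v = -6(v - 1)(v + 2) = 0 at v ∈ {-2, 1}.
The Hessian is diagonal: diag(h_uu, h_vv). Second derivatives: h_uu(-4)=448, h_uu(3)=-56, h_uu(4)=64; h_vv(-2)=18, h_vv(1)=-18.
Local minima occur where both diagonal entries positive: (-4, -2), (4, -2). Count: 2.

2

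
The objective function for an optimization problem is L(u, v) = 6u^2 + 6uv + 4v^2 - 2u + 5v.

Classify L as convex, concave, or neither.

L is quadratic, so its Hessian is the constant matrix H = [[12, 6], [6, 8]].
det(H) = 60, tr(H) = 20.
det(H) > 0 and tr(H) > 0, so H is positive definite everywhere: convex.

convex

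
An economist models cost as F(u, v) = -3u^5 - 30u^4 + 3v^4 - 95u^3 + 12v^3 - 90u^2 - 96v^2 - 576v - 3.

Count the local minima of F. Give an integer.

F separates as a function of u plus a function of v, so ∇F=0 decouples.
∂F/∂u = -15u(u + 1)(u + 3)(u + 4) = 0 at u ∈ {-4, -3, -1, 0}; ∂F/∂v = 12(v - 4)(v + 3)(v + 4) = 0 at v ∈ {-4, -3, 4}.
The Hessian is diagonal: diag(F_uu, F_vv). Second derivatives: F_uu(-4)=180, F_uu(-3)=-90, F_uu(-1)=90, F_uu(0)=-180; F_vv(-4)=96, F_vv(-3)=-84, F_vv(4)=672.
Local minima occur where both diagonal entries positive: (-4, -4), (-4, 4), (-1, -4), (-1, 4). Count: 4.

4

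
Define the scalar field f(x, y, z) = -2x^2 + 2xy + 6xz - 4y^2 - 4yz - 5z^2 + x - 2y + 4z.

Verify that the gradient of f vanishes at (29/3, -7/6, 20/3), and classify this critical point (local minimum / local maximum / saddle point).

∇f = (-4x + 2y + 6z + 1, 2x - 8y - 4z - 2, 6x - 4y - 10z + 4); substituting (29/3, -7/6, 20/3) gives ∇f = (0, 0, 0), so (29/3, -7/6, 20/3) is indeed a critical point.
The Hessian is constant: H = [[-4, 2, 6], [2, -8, -4], [6, -4, -10]].
Leading principal minors: Δ₁ = -4, Δ₂ = 28, Δ₃ = -24.
The minors alternate sign starting negative (−, +, −), so H is negative definite: a local maximum.

local maximum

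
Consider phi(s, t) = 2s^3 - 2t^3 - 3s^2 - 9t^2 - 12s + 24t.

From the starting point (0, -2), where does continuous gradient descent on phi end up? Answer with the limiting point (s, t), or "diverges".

(2, -4)

phi is separable, so gradient descent decouples: s follows -∂phi/∂s, t follows -∂phi/∂t.
∂phi/∂s = 6(s - 2)(s + 1); at s=0 this is -12, so s increases.
∂phi/∂t = -6(t - 1)(t + 4); at t=-2 this is 36, so t decreases.
s converges to its nearest critical value 2 (a local min of the s-part); t converges to -4. The iterate converges to (2, -4).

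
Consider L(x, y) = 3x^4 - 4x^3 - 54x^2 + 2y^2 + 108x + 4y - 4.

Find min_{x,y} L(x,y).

L(x,y) separates as P(x) + Q(y) − 4, so its minimum is min P + min Q − 4.
P'(x) = 12(x - 3)(x - 1)(x + 3) vanishes at x ∈ {-3, 1, 3}; Q'(y) = 4y + 4 vanishes at y ∈ {-1}.
Local minima of P (where P''>0): P(-3)=-459, P(3)=-27. Local minima of Q: Q(-1)=-2.
So the global minimum of L is P(-3) + Q(-1) − 4 = -459 − 2 − 4 = -465, attained at (-3, -1).

-465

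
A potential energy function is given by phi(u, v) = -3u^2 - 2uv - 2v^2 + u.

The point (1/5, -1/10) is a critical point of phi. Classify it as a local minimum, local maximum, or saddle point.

The Hessian of phi is constant: H = [[-6, -2], [-2, -4]].
det(H) = (-6)·(-4) − (-2)² = 20.
det(H) > 0 and tr(H) = -10 < 0, so H is negative definite and the point is a local maximum.

local maximum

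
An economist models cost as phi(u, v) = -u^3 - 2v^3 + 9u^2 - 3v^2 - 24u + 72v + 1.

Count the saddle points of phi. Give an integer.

phi separates as a function of u plus a function of v, so ∇phi=0 decouples.
∂phi/∂u = -3(u - 4)(u - 2) = 0 at u ∈ {2, 4}; ∂phi/∂v = -6(v - 3)(v + 4) = 0 at v ∈ {-4, 3}.
The Hessian is diagonal: diag(phi_uu, phi_vv). Second derivatives: phi_uu(2)=6, phi_uu(4)=-6; phi_vv(-4)=42, phi_vv(3)=-42.
Saddle points occur where the two diagonal entries have opposite signs: (2, 3), (4, -4). Count: 2.

2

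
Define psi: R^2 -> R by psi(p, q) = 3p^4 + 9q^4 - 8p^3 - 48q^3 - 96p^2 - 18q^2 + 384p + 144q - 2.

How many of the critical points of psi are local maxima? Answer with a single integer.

1

psi separates as a function of p plus a function of q, so ∇psi=0 decouples.
∂psi/∂p = 12(p - 4)(p - 2)(p + 4) = 0 at p ∈ {-4, 2, 4}; ∂psi/∂q = 36(q - 4)(q - 1)(q + 1) = 0 at q ∈ {-1, 1, 4}.
The Hessian is diagonal: diag(psi_pp, psi_qq). Second derivatives: psi_pp(-4)=576, psi_pp(2)=-144, psi_pp(4)=192; psi_qq(-1)=360, psi_qq(1)=-216, psi_qq(4)=540.
Local maxima occur where both diagonal entries negative: (2, 1). Count: 1.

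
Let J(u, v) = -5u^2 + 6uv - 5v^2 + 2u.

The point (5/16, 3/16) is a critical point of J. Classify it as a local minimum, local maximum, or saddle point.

local maximum

The Hessian of J is constant: H = [[-10, 6], [6, -10]].
det(H) = (-10)·(-10) − 6² = 64.
det(H) > 0 and tr(H) = -20 < 0, so H is negative definite and the point is a local maximum.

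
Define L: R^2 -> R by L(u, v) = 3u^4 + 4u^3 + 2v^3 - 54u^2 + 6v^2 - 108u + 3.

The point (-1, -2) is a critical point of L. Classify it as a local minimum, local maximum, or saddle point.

The mixed partial ∂²L/∂u∂v is 0, so the Hessian at any point is diag(L_uu, L_vv) = diag(12(3u^2 + 2u - 9), 12(v + 1)).
At (-1, -2): H = diag(-96, -12).
Both eigenvalues are negative, so H is negative definite: a local maximum.

local maximum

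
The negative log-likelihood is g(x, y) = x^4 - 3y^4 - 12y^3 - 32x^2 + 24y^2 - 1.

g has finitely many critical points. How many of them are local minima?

2

g separates as a function of x plus a function of y, so ∇g=0 decouples.
∂g/∂x = 4x(x - 4)(x + 4) = 0 at x ∈ {-4, 0, 4}; ∂g/∂y = -12y(y - 1)(y + 4) = 0 at y ∈ {-4, 0, 1}.
The Hessian is diagonal: diag(g_xx, g_yy). Second derivatives: g_xx(-4)=128, g_xx(0)=-64, g_xx(4)=128; g_yy(-4)=-240, g_yy(0)=48, g_yy(1)=-60.
Local minima occur where both diagonal entries positive: (-4, 0), (4, 0). Count: 2.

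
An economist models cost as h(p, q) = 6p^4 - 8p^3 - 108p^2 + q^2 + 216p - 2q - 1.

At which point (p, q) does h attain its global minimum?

(-3, 1)

h(p,q) separates as A(p) + B(q) − 1, so its minimum is min A + min B − 1.
A'(p) = 24(p - 3)(p - 1)(p + 3) vanishes at p ∈ {-3, 1, 3}; B'(q) = 2q - 2 vanishes at q ∈ {1}.
Local minima of A (where A''>0): A(-3)=-918, A(3)=-54. Local minima of B: B(1)=-1.
So the global minimum of h is A(-3) + B(1) − 1 = -918 − 1 − 1 = -920, attained at (-3, 1).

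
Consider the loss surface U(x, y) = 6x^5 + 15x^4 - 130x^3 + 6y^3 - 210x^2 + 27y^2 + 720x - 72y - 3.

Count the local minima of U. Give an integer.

U separates as a function of x plus a function of y, so ∇U=0 decouples.
∂U/∂x = 30(x - 3)(x - 1)(x + 2)(x + 4) = 0 at x ∈ {-4, -2, 1, 3}; ∂U/∂y = 18(y - 1)(y + 4) = 0 at y ∈ {-4, 1}.
The Hessian is diagonal: diag(U_xx, U_yy). Second derivatives: U_xx(-4)=-2100, U_xx(-2)=900, U_xx(1)=-900, U_xx(3)=2100; U_yy(-4)=-90, U_yy(1)=90.
Local minima occur where both diagonal entries positive: (-2, 1), (3, 1). Count: 2.

2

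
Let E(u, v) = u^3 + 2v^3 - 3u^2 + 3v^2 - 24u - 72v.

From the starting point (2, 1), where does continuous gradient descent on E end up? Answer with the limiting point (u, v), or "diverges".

(4, 3)

E is separable, so gradient descent decouples: u follows -∂E/∂u, v follows -∂E/∂v.
∂E/∂u = 3(u - 4)(u + 2); at u=2 this is -24, so u increases.
∂E/∂v = 6(v - 3)(v + 4); at v=1 this is -60, so v increases.
u converges to its nearest critical value 4 (a local min of the u-part); v converges to 3. The iterate converges to (4, 3).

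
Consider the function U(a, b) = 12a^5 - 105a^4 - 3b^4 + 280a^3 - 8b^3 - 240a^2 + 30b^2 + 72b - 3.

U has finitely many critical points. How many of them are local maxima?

U separates as a function of a plus a function of b, so ∇U=0 decouples.
∂U/∂a = 60a(a - 4)(a - 2)(a - 1) = 0 at a ∈ {0, 1, 2, 4}; ∂U/∂b = -12(b - 2)(b + 1)(b + 3) = 0 at b ∈ {-3, -1, 2}.
The Hessian is diagonal: diag(U_aa, U_bb). Second derivatives: U_aa(0)=-480, U_aa(1)=180, U_aa(2)=-240, U_aa(4)=1440; U_bb(-3)=-120, U_bb(-1)=72, U_bb(2)=-180.
Local maxima occur where both diagonal entries negative: (0, -3), (0, 2), (2, -3), (2, 2). Count: 4.

4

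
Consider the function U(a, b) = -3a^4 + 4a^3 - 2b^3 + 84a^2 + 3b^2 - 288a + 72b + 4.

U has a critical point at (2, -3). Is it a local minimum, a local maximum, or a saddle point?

The mixed partial ∂²U/∂a∂b is 0, so the Hessian at any point is diag(U_aa, U_bb) = diag(12(-3a^2 + 2a + 14), 6(-2b + 1)).
At (2, -3): H = diag(72, 42).
Both eigenvalues are positive, so H is positive definite: a local minimum.

local minimum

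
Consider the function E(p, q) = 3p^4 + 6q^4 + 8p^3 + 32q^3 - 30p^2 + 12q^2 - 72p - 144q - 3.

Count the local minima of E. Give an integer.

E separates as a function of p plus a function of q, so ∇E=0 decouples.
∂E/∂p = 12(p - 2)(p + 1)(p + 3) = 0 at p ∈ {-3, -1, 2}; ∂E/∂q = 24(q - 1)(q + 2)(q + 3) = 0 at q ∈ {-3, -2, 1}.
The Hessian is diagonal: diag(E_pp, E_qq). Second derivatives: E_pp(-3)=120, E_pp(-1)=-72, E_pp(2)=180; E_qq(-3)=96, E_qq(-2)=-72, E_qq(1)=288.
Local minima occur where both diagonal entries positive: (-3, -3), (-3, 1), (2, -3), (2, 1). Count: 4.

4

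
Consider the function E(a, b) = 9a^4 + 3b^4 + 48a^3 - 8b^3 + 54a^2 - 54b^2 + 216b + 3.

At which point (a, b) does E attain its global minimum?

(-3, -3)

E(a,b) separates as P(a) + Q(b) + 3, so its minimum is min P + min Q + 3.
P'(a) = 36a(a + 1)(a + 3) vanishes at a ∈ {-3, -1, 0}; Q'(b) = 12(b - 3)(b - 2)(b + 3) vanishes at b ∈ {-3, 2, 3}.
Local minima of P (where P''>0): P(-3)=-81, P(0)=0. Local minima of Q: Q(-3)=-675, Q(3)=189.
So the global minimum of E is P(-3) + Q(-3) + 3 = -81 − 675 + 3 = -753, attained at (-3, -3).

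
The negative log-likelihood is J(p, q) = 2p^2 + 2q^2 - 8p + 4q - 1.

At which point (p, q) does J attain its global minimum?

J(p,q) separates as A(p) + B(q) − 1, so its minimum is min A + min B − 1.
A'(p) = 4p - 8 vanishes at p ∈ {2}; B'(q) = 4q + 4 vanishes at q ∈ {-1}.
Local minima of A (where A''>0): A(2)=-8. Local minima of B: B(-1)=-2.
So the global minimum of J is A(2) + B(-1) − 1 = -8 − 2 − 1 = -11, attained at (2, -1).

(2, -1)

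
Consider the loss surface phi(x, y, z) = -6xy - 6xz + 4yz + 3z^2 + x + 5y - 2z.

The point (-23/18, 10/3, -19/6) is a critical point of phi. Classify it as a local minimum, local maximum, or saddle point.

The Hessian is constant: H = [[0, -6, -6], [-6, 0, 4], [-6, 4, 6]].
Leading principal minors: Δ₁ = 0, Δ₂ = -36, Δ₃ = 72.
The minors fit neither the all-positive nor the alternating-sign pattern, so H is indefinite: a saddle point.

saddle point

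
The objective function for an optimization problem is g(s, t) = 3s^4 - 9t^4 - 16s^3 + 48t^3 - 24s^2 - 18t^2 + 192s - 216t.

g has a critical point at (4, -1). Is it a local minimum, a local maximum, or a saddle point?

saddle point

The mixed partial ∂²g/∂s∂t is 0, so the Hessian at any point is diag(g_ss, g_tt) = diag(12(3s^2 - 8s - 4), 36(-3t^2 + 8t - 1)).
At (4, -1): H = diag(144, -432).
The eigenvalues have opposite signs, so H is indefinite: a saddle point.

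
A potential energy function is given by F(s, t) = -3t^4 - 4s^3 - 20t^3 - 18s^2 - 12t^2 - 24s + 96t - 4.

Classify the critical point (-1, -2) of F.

The mixed partial ∂²F/∂s∂t is 0, so the Hessian at any point is diag(F_ss, F_tt) = diag(-12(2s + 3), -12(3t^2 + 10t + 2)).
At (-1, -2): H = diag(-12, 72).
The eigenvalues have opposite signs, so H is indefinite: a saddle point.

saddle point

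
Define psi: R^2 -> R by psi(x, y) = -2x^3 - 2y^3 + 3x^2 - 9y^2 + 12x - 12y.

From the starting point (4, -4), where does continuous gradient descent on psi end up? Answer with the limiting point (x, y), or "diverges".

diverges

psi is separable, so gradient descent decouples: x follows -∂psi/∂x, y follows -∂psi/∂y.
∂psi/∂x = -6(x - 2)(x + 1); at x=4 this is -60, so x increases.
∂psi/∂y = -6(y + 1)(y + 2); at y=-4 this is -36, so y increases.
The x-coordinate has no critical point in that direction and runs off to infinity.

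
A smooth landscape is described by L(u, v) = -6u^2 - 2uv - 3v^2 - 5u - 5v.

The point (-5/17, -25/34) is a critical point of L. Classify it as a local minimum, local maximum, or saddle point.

local maximum

The Hessian of L is constant: H = [[-12, -2], [-2, -6]].
det(H) = (-12)·(-6) − (-2)² = 68.
det(H) > 0 and tr(H) = -18 < 0, so H is negative definite and the point is a local maximum.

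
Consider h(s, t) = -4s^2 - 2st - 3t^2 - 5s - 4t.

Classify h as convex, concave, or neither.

concave

h is quadratic, so its Hessian is the constant matrix H = [[-8, -2], [-2, -6]].
det(H) = 44, tr(H) = -14.
det(H) > 0 and tr(H) < 0, so H is negative definite everywhere: concave.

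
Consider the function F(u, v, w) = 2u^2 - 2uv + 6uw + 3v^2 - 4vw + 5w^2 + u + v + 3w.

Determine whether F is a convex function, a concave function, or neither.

convex

F is quadratic, so its Hessian is the constant matrix H = [[4, -2, 6], [-2, 6, -4], [6, -4, 10]].
Leading principal minors: 4, 20, 16.
All positive ⇒ H ≻ 0 ⇒ convex.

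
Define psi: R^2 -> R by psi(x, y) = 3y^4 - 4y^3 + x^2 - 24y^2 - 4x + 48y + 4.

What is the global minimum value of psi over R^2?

psi(x,y) separates as P(x) + Q(y) + 4, so its minimum is min P + min Q + 4.
P'(x) = 2x - 4 vanishes at x ∈ {2}; Q'(y) = 12(y - 2)(y - 1)(y + 2) vanishes at y ∈ {-2, 1, 2}.
Local minima of P (where P''>0): P(2)=-4. Local minima of Q: Q(-2)=-112, Q(2)=16.
So the global minimum of psi is P(2) + Q(-2) + 4 = -4 − 112 + 4 = -112, attained at (2, -2).

-112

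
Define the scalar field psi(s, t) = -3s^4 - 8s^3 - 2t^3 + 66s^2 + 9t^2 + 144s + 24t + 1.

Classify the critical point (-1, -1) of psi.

The mixed partial ∂²psi/∂s∂t is 0, so the Hessian at any point is diag(psi_ss, psi_tt) = diag(12(-3s^2 - 4s + 11), 6(-2t + 3)).
At (-1, -1): H = diag(144, 30).
Both eigenvalues are positive, so H is positive definite: a local minimum.

local minimum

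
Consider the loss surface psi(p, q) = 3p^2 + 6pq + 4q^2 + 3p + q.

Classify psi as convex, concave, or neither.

psi is quadratic, so its Hessian is the constant matrix H = [[6, 6], [6, 8]].
det(H) = 12, tr(H) = 14.
det(H) > 0 and tr(H) > 0, so H is positive definite everywhere: convex.

convex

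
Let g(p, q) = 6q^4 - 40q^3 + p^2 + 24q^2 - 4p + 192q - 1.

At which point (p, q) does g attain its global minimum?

g(p,q) separates as A(p) + B(q) − 1, so its minimum is min A + min B − 1.
A'(p) = 2p - 4 vanishes at p ∈ {2}; B'(q) = 24(q - 4)(q - 2)(q + 1) vanishes at q ∈ {-1, 2, 4}.
Local minima of A (where A''>0): A(2)=-4. Local minima of B: B(-1)=-122, B(4)=128.
So the global minimum of g is A(2) + B(-1) − 1 = -4 − 122 − 1 = -127, attained at (2, -1).

(2, -1)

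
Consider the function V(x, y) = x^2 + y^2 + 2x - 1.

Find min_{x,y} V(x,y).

-2

V(x,y) separates as P(x) + Q(y) − 1, so its minimum is min P + min Q − 1.
P'(x) = 2x + 2 vanishes at x ∈ {-1}; Q'(y) = 2y vanishes at y ∈ {0}.
Local minima of P (where P''>0): P(-1)=-1. Local minima of Q: Q(0)=0.
So the global minimum of V is P(-1) + Q(0) − 1 = -1 + 0 − 1 = -2, attained at (-1, 0).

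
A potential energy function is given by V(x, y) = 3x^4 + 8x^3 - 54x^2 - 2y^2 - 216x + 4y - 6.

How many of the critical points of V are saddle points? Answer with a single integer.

2

V separates as a function of x plus a function of y, so ∇V=0 decouples.
∂V/∂x = 12(x - 3)(x + 2)(x + 3) = 0 at x ∈ {-3, -2, 3}; ∂V/∂y = -4(y - 1) = 0 at y ∈ {1}.
The Hessian is diagonal: diag(V_xx, V_yy). Second derivatives: V_xx(-3)=72, V_xx(-2)=-60, V_xx(3)=360; V_yy(1)=-4.
Saddle points occur where the two diagonal entries have opposite signs: (-3, 1), (3, 1). Count: 2.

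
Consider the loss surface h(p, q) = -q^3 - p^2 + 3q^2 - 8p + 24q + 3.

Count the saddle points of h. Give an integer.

h separates as a function of p plus a function of q, so ∇h=0 decouples.
∂h/∂p = -2(p + 4) = 0 at p ∈ {-4}; ∂h/∂q = -3(q - 4)(q + 2) = 0 at q ∈ {-2, 4}.
The Hessian is diagonal: diag(h_pp, h_qq). Second derivatives: h_pp(-4)=-2; h_qq(-2)=18, h_qq(4)=-18.
Saddle points occur where the two diagonal entries have opposite signs: (-4, -2). Count: 1.

1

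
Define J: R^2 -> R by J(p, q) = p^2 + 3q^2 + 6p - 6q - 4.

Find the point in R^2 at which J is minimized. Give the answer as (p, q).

J(p,q) separates as A(p) + B(q) − 4, so its minimum is min A + min B − 4.
A'(p) = 2p + 6 vanishes at p ∈ {-3}; B'(q) = 6q - 6 vanishes at q ∈ {1}.
Local minima of A (where A''>0): A(-3)=-9. Local minima of B: B(1)=-3.
So the global minimum of J is A(-3) + B(1) − 4 = -9 − 3 − 4 = -16, attained at (-3, 1).

(-3, 1)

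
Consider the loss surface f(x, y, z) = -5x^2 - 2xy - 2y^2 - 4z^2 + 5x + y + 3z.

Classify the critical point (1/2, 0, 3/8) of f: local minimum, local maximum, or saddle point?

The Hessian is constant: H = [[-10, -2, 0], [-2, -4, 0], [0, 0, -8]].
Leading principal minors: Δ₁ = -10, Δ₂ = 36, Δ₃ = -288.
The minors alternate sign starting negative (−, +, −), so H is negative definite: a local maximum.

local maximum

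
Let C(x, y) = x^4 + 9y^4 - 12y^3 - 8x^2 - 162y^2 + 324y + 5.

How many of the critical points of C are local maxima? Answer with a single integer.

C separates as a function of x plus a function of y, so ∇C=0 decouples.
∂C/∂x = 4x(x - 2)(x + 2) = 0 at x ∈ {-2, 0, 2}; ∂C/∂y = 36(y - 3)(y - 1)(y + 3) = 0 at y ∈ {-3, 1, 3}.
The Hessian is diagonal: diag(C_xx, C_yy). Second derivatives: C_xx(-2)=32, C_xx(0)=-16, C_xx(2)=32; C_yy(-3)=864, C_yy(1)=-288, C_yy(3)=432.
Local maxima occur where both diagonal entries negative: (0, 1). Count: 1.

1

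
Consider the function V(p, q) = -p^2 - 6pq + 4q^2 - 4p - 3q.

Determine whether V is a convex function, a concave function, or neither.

V is quadratic, so its Hessian is the constant matrix H = [[-2, -6], [-6, 8]].
det(H) = -52, tr(H) = 6.
det(H) < 0, so H is indefinite: neither convex nor concave.

neither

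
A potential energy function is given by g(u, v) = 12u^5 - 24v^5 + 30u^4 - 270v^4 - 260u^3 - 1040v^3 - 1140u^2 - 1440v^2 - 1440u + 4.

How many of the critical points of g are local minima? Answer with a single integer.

4

g separates as a function of u plus a function of v, so ∇g=0 decouples.
∂g/∂u = 60(u - 4)(u + 1)(u + 2)(u + 3) = 0 at u ∈ {-3, -2, -1, 4}; ∂g/∂v = -120v(v + 2)(v + 3)(v + 4) = 0 at v ∈ {-4, -3, -2, 0}.
The Hessian is diagonal: diag(g_uu, g_vv). Second derivatives: g_uu(-3)=-840, g_uu(-2)=360, g_uu(-1)=-600, g_uu(4)=12600; g_vv(-4)=960, g_vv(-3)=-360, g_vv(-2)=480, g_vv(0)=-2880.
Local minima occur where both diagonal entries positive: (-2, -4), (-2, -2), (4, -4), (4, -2). Count: 4.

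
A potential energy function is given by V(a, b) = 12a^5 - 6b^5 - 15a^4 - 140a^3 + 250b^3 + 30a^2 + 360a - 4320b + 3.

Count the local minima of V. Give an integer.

4

V separates as a function of a plus a function of b, so ∇V=0 decouples.
∂V/∂a = 60(a - 3)(a - 1)(a + 1)(a + 2) = 0 at a ∈ {-2, -1, 1, 3}; ∂V/∂b = -30(b - 4)(b - 3)(b + 3)(b + 4) = 0 at b ∈ {-4, -3, 3, 4}.
The Hessian is diagonal: diag(V_aa, V_bb). Second derivatives: V_aa(-2)=-900, V_aa(-1)=480, V_aa(1)=-720, V_aa(3)=2400; V_bb(-4)=1680, V_bb(-3)=-1260, V_bb(3)=1260, V_bb(4)=-1680.
Local minima occur where both diagonal entries positive: (-1, -4), (-1, 3), (3, -4), (3, 3). Count: 4.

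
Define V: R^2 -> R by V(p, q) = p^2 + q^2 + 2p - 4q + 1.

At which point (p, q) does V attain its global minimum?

(-1, 2)

V(p,q) separates as A(p) + B(q) + 1, so its minimum is min A + min B + 1.
A'(p) = 2p + 2 vanishes at p ∈ {-1}; B'(q) = 2q - 4 vanishes at q ∈ {2}.
Local minima of A (where A''>0): A(-1)=-1. Local minima of B: B(2)=-4.
So the global minimum of V is A(-1) + B(2) + 1 = -1 − 4 + 1 = -4, attained at (-1, 2).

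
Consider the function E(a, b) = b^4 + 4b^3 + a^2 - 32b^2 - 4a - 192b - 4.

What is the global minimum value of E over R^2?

E(a,b) separates as P(a) + Q(b) − 4, so its minimum is min P + min Q − 4.
P'(a) = 2a - 4 vanishes at a ∈ {2}; Q'(b) = 4(b - 4)(b + 3)(b + 4) vanishes at b ∈ {-4, -3, 4}.
Local minima of P (where P''>0): P(2)=-4. Local minima of Q: Q(-4)=256, Q(4)=-768.
So the global minimum of E is P(2) + Q(4) − 4 = -4 − 768 − 4 = -776, attained at (2, 4).

-776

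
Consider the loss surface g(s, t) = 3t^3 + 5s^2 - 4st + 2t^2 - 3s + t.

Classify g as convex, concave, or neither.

neither

The term 3t^3 is cubic, so the Hessian is not constant.
∂²g/∂t² = 18t + 4, which takes both signs as t varies (negative for sufficiently negative t). A diagonal entry of the Hessian changing sign means the Hessian is neither positive- nor negative-semidefinite on all of R^2.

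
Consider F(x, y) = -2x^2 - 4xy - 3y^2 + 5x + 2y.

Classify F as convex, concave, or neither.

F is quadratic, so its Hessian is the constant matrix H = [[-4, -4], [-4, -6]].
det(H) = 8, tr(H) = -10.
det(H) > 0 and tr(H) < 0, so H is negative definite everywhere: concave.

concave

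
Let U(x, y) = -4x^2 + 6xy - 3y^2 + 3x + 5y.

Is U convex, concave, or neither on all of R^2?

U is quadratic, so its Hessian is the constant matrix H = [[-8, 6], [6, -6]].
det(H) = 12, tr(H) = -14.
det(H) > 0 and tr(H) < 0, so H is negative definite everywhere: concave.

concave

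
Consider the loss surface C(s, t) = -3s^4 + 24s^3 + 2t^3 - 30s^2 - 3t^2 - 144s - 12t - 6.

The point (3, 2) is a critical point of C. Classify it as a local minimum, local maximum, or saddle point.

local minimum

The mixed partial ∂²C/∂s∂t is 0, so the Hessian at any point is diag(C_ss, C_tt) = diag(12(-3s^2 + 12s - 5), 6(2t - 1)).
At (3, 2): H = diag(48, 18).
Both eigenvalues are positive, so H is positive definite: a local minimum.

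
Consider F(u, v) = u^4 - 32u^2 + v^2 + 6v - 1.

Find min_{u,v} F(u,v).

-266

F(u,v) separates as P(u) + Q(v) − 1, so its minimum is min P + min Q − 1.
P'(u) = 4u(u - 4)(u + 4) vanishes at u ∈ {-4, 0, 4}; Q'(v) = 2v + 6 vanishes at v ∈ {-3}.
Local minima of P (where P''>0): P(-4)=-256, P(4)=-256. Local minima of Q: Q(-3)=-9.
So the global minimum of F is P(-4) + Q(-3) − 1 = -256 − 9 − 1 = -266, attained at (-4, -3).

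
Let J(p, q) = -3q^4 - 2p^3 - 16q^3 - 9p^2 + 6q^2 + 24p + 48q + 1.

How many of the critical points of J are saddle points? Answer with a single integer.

3

J separates as a function of p plus a function of q, so ∇J=0 decouples.
∂J/∂p = -6(p - 1)(p + 4) = 0 at p ∈ {-4, 1}; ∂J/∂q = -12(q - 1)(q + 1)(q + 4) = 0 at q ∈ {-4, -1, 1}.
The Hessian is diagonal: diag(J_pp, J_qq). Second derivatives: J_pp(-4)=30, J_pp(1)=-30; J_qq(-4)=-180, J_qq(-1)=72, J_qq(1)=-120.
Saddle points occur where the two diagonal entries have opposite signs: (-4, -4), (-4, 1), (1, -1). Count: 3.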